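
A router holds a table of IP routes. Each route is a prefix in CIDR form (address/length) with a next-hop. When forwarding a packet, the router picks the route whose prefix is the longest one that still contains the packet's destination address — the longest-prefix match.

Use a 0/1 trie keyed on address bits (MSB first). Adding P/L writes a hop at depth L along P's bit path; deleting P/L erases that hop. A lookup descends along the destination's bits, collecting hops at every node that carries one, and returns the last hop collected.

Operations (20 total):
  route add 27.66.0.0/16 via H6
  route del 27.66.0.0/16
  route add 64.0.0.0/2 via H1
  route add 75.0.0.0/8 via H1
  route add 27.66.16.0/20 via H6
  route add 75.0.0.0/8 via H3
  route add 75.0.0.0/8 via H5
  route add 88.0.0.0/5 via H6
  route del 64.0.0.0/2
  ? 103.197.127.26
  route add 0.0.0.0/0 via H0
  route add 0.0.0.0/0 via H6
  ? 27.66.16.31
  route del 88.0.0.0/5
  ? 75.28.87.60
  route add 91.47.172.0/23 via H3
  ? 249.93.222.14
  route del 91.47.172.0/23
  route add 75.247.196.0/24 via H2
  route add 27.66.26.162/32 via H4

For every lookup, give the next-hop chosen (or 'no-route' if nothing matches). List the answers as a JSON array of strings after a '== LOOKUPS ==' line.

Apply in order:
  + 27.66.0.0/16 (H6) depth=16
  del 27.66.0.0/16 (clear depth 16)
  + 64.0.0.0/2 (H1) depth=2
  + 75.0.0.0/8 (H1) depth=8
  + 27.66.16.0/20 (H6) depth=20
  + 75.0.0.0/8 (H3) depth=8
  + 75.0.0.0/8 (H5) depth=8
  + 88.0.0.0/5 (H6) depth=5
  del 64.0.0.0/2 (clear depth 2)
  ? 103.197.127.26  path d0:-→d1:-→d2:-  best=no-route
  + 0.0.0.0/0 (H0) depth=0
  + 0.0.0.0/0 (H6) depth=0
  ? 27.66.16.31  path d0:H6→d1:-→d2:-→d3:-→d4:-→d5:-→d6:-→d7:-→d8:-→d9:-→d10:-→d11:-→d12:-→d13:-→d14:-→d15:-→d16:-→d17:-→d18:-→d19:-→d20:H6  best=H6
  del 88.0.0.0/5 (clear depth 5)
  ? 75.28.87.60  path d0:H6→d1:-→d2:-→d3:-→d4:-→d5:-→d6:-→d7:-→d8:H5  best=H5
  + 91.47.172.0/23 (H3) depth=23
  ? 249.93.222.14  path d0:H6  best=H6
  del 91.47.172.0/23 (clear depth 23)
  + 75.247.196.0/24 (H2) depth=24
  + 27.66.26.162/32 (H4) depth=32

== LOOKUPS ==
["no-route","H6","H5","H6"]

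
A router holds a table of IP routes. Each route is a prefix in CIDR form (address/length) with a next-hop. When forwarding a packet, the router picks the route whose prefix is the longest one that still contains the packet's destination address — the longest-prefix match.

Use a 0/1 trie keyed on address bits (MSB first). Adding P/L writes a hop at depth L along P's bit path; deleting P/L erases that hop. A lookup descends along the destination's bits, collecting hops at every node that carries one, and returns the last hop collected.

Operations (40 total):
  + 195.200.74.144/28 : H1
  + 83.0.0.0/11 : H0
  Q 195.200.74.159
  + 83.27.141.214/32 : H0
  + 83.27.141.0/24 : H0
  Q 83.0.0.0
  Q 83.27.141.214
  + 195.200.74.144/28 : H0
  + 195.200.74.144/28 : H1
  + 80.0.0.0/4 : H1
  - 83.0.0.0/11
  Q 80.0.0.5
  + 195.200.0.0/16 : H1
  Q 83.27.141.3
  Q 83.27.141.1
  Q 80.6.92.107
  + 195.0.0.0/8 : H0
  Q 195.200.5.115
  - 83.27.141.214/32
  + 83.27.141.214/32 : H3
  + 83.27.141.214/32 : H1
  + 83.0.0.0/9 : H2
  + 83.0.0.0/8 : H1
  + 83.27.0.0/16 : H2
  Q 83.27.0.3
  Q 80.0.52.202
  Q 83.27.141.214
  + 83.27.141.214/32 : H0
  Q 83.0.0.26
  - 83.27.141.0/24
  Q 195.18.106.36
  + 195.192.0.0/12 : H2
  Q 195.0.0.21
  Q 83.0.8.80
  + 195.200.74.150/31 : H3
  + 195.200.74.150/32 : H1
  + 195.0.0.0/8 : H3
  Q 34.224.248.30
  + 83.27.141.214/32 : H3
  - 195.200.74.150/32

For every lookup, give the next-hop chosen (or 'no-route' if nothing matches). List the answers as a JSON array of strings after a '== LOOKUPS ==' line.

Apply in order:
  add 195.200.74.144/28 -> H1 at depth 28
  add 83.0.0.0/11 -> H0 at depth 11
  ? 195.200.74.159  path d0:-→d1:-→d2:-→d3:-→d4:-→d5:-→d6:-→d7:-→d8:-→d9:-→d10:-→d11:-→d12:-→d13:-→d14:-→d15:-→d16:-→d17:-→d18:-→d19:-→d20:-→d21:-→d22:-→d23:-→d24:-→d25:-→d26:-→d27:-→d28:H1  best=H1
  add 83.27.141.214/32 -> H0 at depth 32
  add 83.27.141.0/24 -> H0 at depth 24
  ? 83.0.0.0  path d0:-→d1:-→d2:-→d3:-→d4:-→d5:-→d6:-→d7:-→d8:-→d9:-→d10:-→d11:H0  best=H0
  ? 83.27.141.214  path d0:-→d1:-→d2:-→d3:-→d4:-→d5:-→d6:-→d7:-→d8:-→d9:-→d10:-→d11:H0→d12:-→d13:-→d14:-→d15:-→d16:-→d17:-→d18:-→d19:-→d20:-→d21:-→d22:-→d23:-→d24:H0→d25:-→d26:-→d27:-→d28:-→d29:-→d30:-→d31:-→d32:H0  best=H0
  add 195.200.74.144/28 -> H0 at depth 28
  add 195.200.74.144/28 -> H1 at depth 28
  add 80.0.0.0/4 -> H1 at depth 4
  del 83.0.0.0/11 (clear depth 11)
  ? 80.0.0.5  path d0:-→d1:-→d2:-→d3:-→d4:H1→d5:-→d6:-  best=H1
  add 195.200.0.0/16 -> H1 at depth 16
  ? 83.27.141.3  path d0:-→d1:-→d2:-→d3:-→d4:H1→d5:-→d6:-→d7:-→d8:-→d9:-→d10:-→d11:-→d12:-→d13:-→d14:-→d15:-→d16:-→d17:-→d18:-→d19:-→d20:-→d21:-→d22:-→d23:-→d24:H0  best=H0
  ? 83.27.141.1  path d0:-→d1:-→d2:-→d3:-→d4:H1→d5:-→d6:-→d7:-→d8:-→d9:-→d10:-→d11:-→d12:-→d13:-→d14:-→d15:-→d16:-→d17:-→d18:-→d19:-→d20:-→d21:-→d22:-→d23:-→d24:H0  best=H0
  ? 80.6.92.107  path d0:-→d1:-→d2:-→d3:-→d4:H1→d5:-→d6:-  best=H1
  add 195.0.0.0/8 -> H0 at depth 8
  ? 195.200.5.115  path d0:-→d1:-→d2:-→d3:-→d4:-→d5:-→d6:-→d7:-→d8:H0→d9:-→d10:-→d11:-→d12:-→d13:-→d14:-→d15:-→d16:H1→d17:-  best=H1
  del 83.27.141.214/32 (clear depth 32)
  add 83.27.141.214/32 -> H3 at depth 32
  add 83.27.141.214/32 -> H1 at depth 32
  add 83.0.0.0/9 -> H2 at depth 9
  add 83.0.0.0/8 -> H1 at depth 8
  add 83.27.0.0/16 -> H2 at depth 16
  ? 83.27.0.3  path d0:-→d1:-→d2:-→d3:-→d4:H1→d5:-→d6:-→d7:-→d8:H1→d9:H2→d10:-→d11:-→d12:-→d13:-→d14:-→d15:-→d16:H2  best=H2
  ? 80.0.52.202  path d0:-→d1:-→d2:-→d3:-→d4:H1→d5:-→d6:-  best=H1
  ? 83.27.141.214  path d0:-→d1:-→d2:-→d3:-→d4:H1→d5:-→d6:-→d7:-→d8:H1→d9:H2→d10:-→d11:-→d12:-→d13:-→d14:-→d15:-→d16:H2→d17:-→d18:-→d19:-→d20:-→d21:-→d22:-→d23:-→d24:H0→d25:-→d26:-→d27:-→d28:-→d29:-→d30:-→d31:-→d32:H1  best=H1
  add 83.27.141.214/32 -> H0 at depth 32
  ? 83.0.0.26  path d0:-→d1:-→d2:-→d3:-→d4:H1→d5:-→d6:-→d7:-→d8:H1→d9:H2→d10:-→d11:-  best=H2
  del 83.27.141.0/24 (clear depth 24)
  ? 195.18.106.36  path d0:-→d1:-→d2:-→d3:-→d4:-→d5:-→d6:-→d7:-→d8:H0  best=H0
  add 195.192.0.0/12 -> H2 at depth 12
  ? 195.0.0.21  path d0:-→d1:-→d2:-→d3:-→d4:-→d5:-→d6:-→d7:-→d8:H0  best=H0
  ? 83.0.8.80  path d0:-→d1:-→d2:-→d3:-→d4:H1→d5:-→d6:-→d7:-→d8:H1→d9:H2→d10:-→d11:-  best=H2
  add 195.200.74.150/31 -> H3 at depth 31
  add 195.200.74.150/32 -> H1 at depth 32
  add 195.0.0.0/8 -> H3 at depth 8
  ? 34.224.248.30  path d0:-→d1:-  best=no-route
  add 83.27.141.214/32 -> H3 at depth 32
  del 195.200.74.150/32 (clear depth 32)

== LOOKUPS ==
["H1","H0","H0","H1","H0","H0","H1","H1","H2","H1","H1","H2","H0","H0","H2","no-route"]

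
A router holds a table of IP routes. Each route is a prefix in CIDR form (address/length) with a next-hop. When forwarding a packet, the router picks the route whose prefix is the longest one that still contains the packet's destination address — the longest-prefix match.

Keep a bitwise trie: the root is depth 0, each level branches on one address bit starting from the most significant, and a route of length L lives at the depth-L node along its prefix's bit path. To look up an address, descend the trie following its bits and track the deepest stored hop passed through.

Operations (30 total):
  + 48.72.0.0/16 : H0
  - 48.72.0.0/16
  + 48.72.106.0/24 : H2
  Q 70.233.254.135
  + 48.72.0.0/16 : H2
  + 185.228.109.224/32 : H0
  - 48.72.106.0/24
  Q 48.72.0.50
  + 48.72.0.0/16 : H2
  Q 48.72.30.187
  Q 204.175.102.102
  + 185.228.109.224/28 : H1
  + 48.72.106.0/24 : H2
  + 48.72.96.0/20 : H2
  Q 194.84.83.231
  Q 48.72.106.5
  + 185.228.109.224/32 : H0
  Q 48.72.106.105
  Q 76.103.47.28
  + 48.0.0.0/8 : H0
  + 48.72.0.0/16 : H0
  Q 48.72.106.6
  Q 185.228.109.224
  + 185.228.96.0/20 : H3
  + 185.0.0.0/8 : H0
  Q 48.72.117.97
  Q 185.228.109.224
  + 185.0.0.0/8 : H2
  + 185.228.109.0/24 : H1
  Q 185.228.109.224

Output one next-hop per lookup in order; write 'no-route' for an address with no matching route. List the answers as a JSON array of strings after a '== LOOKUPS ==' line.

Process each operation:
  add 48.72.0.0/16 -> H0 at depth 16
  - 48.72.0.0/16 clear@16
  add 48.72.106.0/24 -> H2 at depth 24
  Q 70.233.254.135: descend 0 ; hops seen [∅] ; pick no-route
  add 48.72.0.0/16 -> H2 at depth 16
  add 185.228.109.224/32 -> H0 at depth 32
  - 48.72.106.0/24 clear@24
  Q 48.72.0.50: descend 00110000010010000 ; hops seen [H2] ; pick H2
  add 48.72.0.0/16 -> H2 at depth 16
  Q 48.72.30.187: descend 00110000010010000 ; hops seen [H2] ; pick H2
  Q 204.175.102.102: descend 1 ; hops seen [∅] ; pick no-route
  add 185.228.109.224/28 -> H1 at depth 28
  add 48.72.106.0/24 -> H2 at depth 24
  add 48.72.96.0/20 -> H2 at depth 20
  Q 194.84.83.231: descend 1 ; hops seen [∅] ; pick no-route
  Q 48.72.106.5: descend 001100000100100001101010 ; hops seen [H2,H2,H2] ; pick H2
  add 185.228.109.224/32 -> H0 at depth 32
  Q 48.72.106.105: descend 001100000100100001101010 ; hops seen [H2,H2,H2] ; pick H2
  Q 76.103.47.28: descend 0 ; hops seen [∅] ; pick no-route
  add 48.0.0.0/8 -> H0 at depth 8
  add 48.72.0.0/16 -> H0 at depth 16
  Q 48.72.106.6: descend 001100000100100001101010 ; hops seen [H0,H0,H2,H2] ; pick H2
  Q 185.228.109.224: descend 10111001111001000110110111100000 ; hops seen [H1,H0] ; pick H0
  add 185.228.96.0/20 -> H3 at depth 20
  add 185.0.0.0/8 -> H0 at depth 8
  Q 48.72.117.97: descend 0011000001001000011 ; hops seen [H0,H0] ; pick H0
  Q 185.228.109.224: descend 10111001111001000110110111100000 ; hops seen [H0,H3,H1,H0] ; pick H0
  add 185.0.0.0/8 -> H2 at depth 8
  add 185.228.109.0/24 -> H1 at depth 24
  Q 185.228.109.224: descend 10111001111001000110110111100000 ; hops seen [H2,H3,H1,H1,H0] ; pick H0

== LOOKUPS ==
["no-route","H2","H2","no-route","no-route","H2","H2","no-route","H2","H0","H0","H0","H0"]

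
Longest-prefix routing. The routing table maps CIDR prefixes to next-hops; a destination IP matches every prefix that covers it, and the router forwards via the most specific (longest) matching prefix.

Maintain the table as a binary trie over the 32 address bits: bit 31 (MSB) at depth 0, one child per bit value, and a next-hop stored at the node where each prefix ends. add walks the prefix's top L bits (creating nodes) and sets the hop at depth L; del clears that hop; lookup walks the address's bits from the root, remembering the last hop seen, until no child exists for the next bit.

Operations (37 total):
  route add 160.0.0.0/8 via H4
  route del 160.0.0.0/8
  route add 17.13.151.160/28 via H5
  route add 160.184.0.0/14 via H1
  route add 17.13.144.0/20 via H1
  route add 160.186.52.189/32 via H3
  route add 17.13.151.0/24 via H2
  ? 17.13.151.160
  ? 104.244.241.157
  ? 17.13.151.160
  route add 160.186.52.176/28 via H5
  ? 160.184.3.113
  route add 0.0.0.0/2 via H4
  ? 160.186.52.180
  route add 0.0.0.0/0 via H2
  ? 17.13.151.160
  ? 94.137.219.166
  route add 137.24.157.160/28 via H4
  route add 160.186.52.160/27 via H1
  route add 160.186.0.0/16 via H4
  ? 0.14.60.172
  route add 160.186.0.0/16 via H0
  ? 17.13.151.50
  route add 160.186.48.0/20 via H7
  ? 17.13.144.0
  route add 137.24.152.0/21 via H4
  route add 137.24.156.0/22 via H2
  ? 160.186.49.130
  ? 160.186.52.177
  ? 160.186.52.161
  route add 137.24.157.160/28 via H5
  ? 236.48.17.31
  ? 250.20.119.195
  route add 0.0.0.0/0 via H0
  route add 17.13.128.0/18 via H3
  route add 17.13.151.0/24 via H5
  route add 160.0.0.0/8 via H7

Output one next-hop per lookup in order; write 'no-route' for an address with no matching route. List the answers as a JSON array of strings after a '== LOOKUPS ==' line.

Trace:
  + 160.0.0.0/8 (H4) depth=8
  - 160.0.0.0/8 clear@8
  + 17.13.151.160/28 (H5) depth=28
  + 160.184.0.0/14 (H1) depth=14
  + 17.13.144.0/20 (H1) depth=20
  + 160.186.52.189/32 (H3) depth=32
  + 17.13.151.0/24 (H2) depth=24
  lookup 17.13.151.160: bits 0001000100001101100101111010 walk d0:-→d1:-→d2:-→d3:-→d4:-→d5:-→d6:-→d7:-→d8:-→d9:-→d10:-→d11:-→d12:-→d13:-→d14:-→d15:-→d16:-→d17:-→d18:-→d19:-→d20:H1→d21:-→d22:-→d23:-→d24:H2→d25:-→d26:-→d27:-→d28:H5 -> H5
  lookup 104.244.241.157: bits 0 walk d0:-→d1:- -> no-route
  lookup 17.13.151.160: bits 0001000100001101100101111010 walk d0:-→d1:-→d2:-→d3:-→d4:-→d5:-→d6:-→d7:-→d8:-→d9:-→d10:-→d11:-→d12:-→d13:-→d14:-→d15:-→d16:-→d17:-→d18:-→d19:-→d20:H1→d21:-→d22:-→d23:-→d24:H2→d25:-→d26:-→d27:-→d28:H5 -> H5
  + 160.186.52.176/28 (H5) depth=28
  lookup 160.184.3.113: bits 10100000101110 walk d0:-→d1:-→d2:-→d3:-→d4:-→d5:-→d6:-→d7:-→d8:-→d9:-→d10:-→d11:-→d12:-→d13:-→d14:H1 -> H1
  + 0.0.0.0/2 (H4) depth=2
  lookup 160.186.52.180: bits 1010000010111010001101001011 walk d0:-→d1:-→d2:-→d3:-→d4:-→d5:-→d6:-→d7:-→d8:-→d9:-→d10:-→d11:-→d12:-→d13:-→d14:H1→d15:-→d16:-→d17:-→d18:-→d19:-→d20:-→d21:-→d22:-→d23:-→d24:-→d25:-→d26:-→d27:-→d28:H5 -> H5
  + 0.0.0.0/0 (H2) depth=0
  lookup 17.13.151.160: bits 0001000100001101100101111010 walk d0:H2→d1:-→d2:H4→d3:-→d4:-→d5:-→d6:-→d7:-→d8:-→d9:-→d10:-→d11:-→d12:-→d13:-→d14:-→d15:-→d16:-→d17:-→d18:-→d19:-→d20:H1→d21:-→d22:-→d23:-→d24:H2→d25:-→d26:-→d27:-→d28:H5 -> H5
  lookup 94.137.219.166: bits 0 walk d0:H2→d1:- -> H2
  + 137.24.157.160/28 (H4) depth=28
  + 160.186.52.160/27 (H1) depth=27
  + 160.186.0.0/16 (H4) depth=16
  lookup 0.14.60.172: bits 000 walk d0:H2→d1:-→d2:H4→d3:- -> H4
  + 160.186.0.0/16 (H0) depth=16
  lookup 17.13.151.50: bits 000100010000110110010111 walk d0:H2→d1:-→d2:H4→d3:-→d4:-→d5:-→d6:-→d7:-→d8:-→d9:-→d10:-→d11:-→d12:-→d13:-→d14:-→d15:-→d16:-→d17:-→d18:-→d19:-→d20:H1→d21:-→d22:-→d23:-→d24:H2 -> H2
  + 160.186.48.0/20 (H7) depth=20
  lookup 17.13.144.0: bits 000100010000110110010 walk d0:H2→d1:-→d2:H4→d3:-→d4:-→d5:-→d6:-→d7:-→d8:-→d9:-→d10:-→d11:-→d12:-→d13:-→d14:-→d15:-→d16:-→d17:-→d18:-→d19:-→d20:H1→d21:- -> H1
  + 137.24.152.0/21 (H4) depth=21
  + 137.24.156.0/22 (H2) depth=22
  lookup 160.186.49.130: bits 101000001011101000110 walk d0:H2→d1:-→d2:-→d3:-→d4:-→d5:-→d6:-→d7:-→d8:-→d9:-→d10:-→d11:-→d12:-→d13:-→d14:H1→d15:-→d16:H0→d17:-→d18:-→d19:-→d20:H7→d21:- -> H7
  lookup 160.186.52.177: bits 1010000010111010001101001011 walk d0:H2→d1:-→d2:-→d3:-→d4:-→d5:-→d6:-→d7:-→d8:-→d9:-→d10:-→d11:-→d12:-→d13:-→d14:H1→d15:-→d16:H0→d17:-→d18:-→d19:-→d20:H7→d21:-→d22:-→d23:-→d24:-→d25:-→d26:-→d27:H1→d28:H5 -> H5
  lookup 160.186.52.161: bits 101000001011101000110100101 walk d0:H2→d1:-→d2:-→d3:-→d4:-→d5:-→d6:-→d7:-→d8:-→d9:-→d10:-→d11:-→d12:-→d13:-→d14:H1→d15:-→d16:H0→d17:-→d18:-→d19:-→d20:H7→d21:-→d22:-→d23:-→d24:-→d25:-→d26:-→d27:H1 -> H1
  + 137.24.157.160/28 (H5) depth=28
  lookup 236.48.17.31: bits 1 walk d0:H2→d1:- -> H2
  lookup 250.20.119.195: bits 1 walk d0:H2→d1:- -> H2
  + 0.0.0.0/0 (H0) depth=0
  + 17.13.128.0/18 (H3) depth=18
  + 17.13.151.0/24 (H5) depth=24
  + 160.0.0.0/8 (H7) depth=8

== LOOKUPS ==
["H5","no-route","H5","H1","H5","H5","H2","H4","H2","H1","H7","H5","H1","H2","H2"]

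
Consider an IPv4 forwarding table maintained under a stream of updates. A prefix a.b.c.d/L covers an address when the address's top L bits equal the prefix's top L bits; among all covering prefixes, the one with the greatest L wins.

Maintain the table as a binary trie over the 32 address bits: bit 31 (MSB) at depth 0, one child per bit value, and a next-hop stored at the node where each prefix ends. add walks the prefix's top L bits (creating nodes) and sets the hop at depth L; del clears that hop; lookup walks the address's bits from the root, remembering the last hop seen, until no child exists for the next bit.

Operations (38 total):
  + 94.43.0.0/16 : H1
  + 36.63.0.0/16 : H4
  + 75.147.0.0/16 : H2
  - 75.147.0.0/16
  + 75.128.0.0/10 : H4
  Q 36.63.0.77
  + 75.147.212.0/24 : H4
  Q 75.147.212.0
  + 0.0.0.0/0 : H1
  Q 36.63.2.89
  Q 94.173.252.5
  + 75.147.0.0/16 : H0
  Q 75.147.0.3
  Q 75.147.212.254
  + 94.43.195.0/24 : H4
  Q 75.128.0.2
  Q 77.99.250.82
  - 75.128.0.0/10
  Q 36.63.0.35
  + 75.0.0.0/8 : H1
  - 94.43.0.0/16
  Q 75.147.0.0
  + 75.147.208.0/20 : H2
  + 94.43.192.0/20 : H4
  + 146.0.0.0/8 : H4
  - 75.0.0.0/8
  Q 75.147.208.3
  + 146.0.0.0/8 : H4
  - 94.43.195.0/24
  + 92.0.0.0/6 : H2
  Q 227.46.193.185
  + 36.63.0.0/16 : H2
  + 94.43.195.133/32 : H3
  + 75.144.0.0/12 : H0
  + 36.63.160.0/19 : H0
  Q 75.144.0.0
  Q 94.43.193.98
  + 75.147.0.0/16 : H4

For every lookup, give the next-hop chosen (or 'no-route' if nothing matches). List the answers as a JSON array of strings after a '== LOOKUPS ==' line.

Trace:
  add 94.43.0.0/16 -> H1 at depth 16
  add 36.63.0.0/16 -> H4 at depth 16
  add 75.147.0.0/16 -> H2 at depth 16
  del 75.147.0.0/16 (clear depth 16)
  add 75.128.0.0/10 -> H4 at depth 10
  lookup 36.63.0.77: bits 0010010000111111 walk d0:-→d1:-→d2:-→d3:-→d4:-→d5:-→d6:-→d7:-→d8:-→d9:-→d10:-→d11:-→d12:-→d13:-→d14:-→d15:-→d16:H4 -> H4
  add 75.147.212.0/24 -> H4 at depth 24
  lookup 75.147.212.0: bits 010010111001001111010100 walk d0:-→d1:-→d2:-→d3:-→d4:-→d5:-→d6:-→d7:-→d8:-→d9:-→d10:H4→d11:-→d12:-→d13:-→d14:-→d15:-→d16:-→d17:-→d18:-→d19:-→d20:-→d21:-→d22:-→d23:-→d24:H4 -> H4
  add 0.0.0.0/0 -> H1 at depth 0
  lookup 36.63.2.89: bits 0010010000111111 walk d0:H1→d1:-→d2:-→d3:-→d4:-→d5:-→d6:-→d7:-→d8:-→d9:-→d10:-→d11:-→d12:-→d13:-→d14:-→d15:-→d16:H4 -> H4
  lookup 94.173.252.5: bits 01011110 walk d0:H1→d1:-→d2:-→d3:-→d4:-→d5:-→d6:-→d7:-→d8:- -> H1
  add 75.147.0.0/16 -> H0 at depth 16
  lookup 75.147.0.3: bits 0100101110010011 walk d0:H1→d1:-→d2:-→d3:-→d4:-→d5:-→d6:-→d7:-→d8:-→d9:-→d10:H4→d11:-→d12:-→d13:-→d14:-→d15:-→d16:H0 -> H0
  lookup 75.147.212.254: bits 010010111001001111010100 walk d0:H1→d1:-→d2:-→d3:-→d4:-→d5:-→d6:-→d7:-→d8:-→d9:-→d10:H4→d11:-→d12:-→d13:-→d14:-→d15:-→d16:H0→d17:-→d18:-→d19:-→d20:-→d21:-→d22:-→d23:-→d24:H4 -> H4
  add 94.43.195.0/24 -> H4 at depth 24
  lookup 75.128.0.2: bits 01001011100 walk d0:H1→d1:-→d2:-→d3:-→d4:-→d5:-→d6:-→d7:-→d8:-→d9:-→d10:H4→d11:- -> H4
  lookup 77.99.250.82: bits 01001 walk d0:H1→d1:-→d2:-→d3:-→d4:-→d5:- -> H1
  del 75.128.0.0/10 (clear depth 10)
  lookup 36.63.0.35: bits 0010010000111111 walk d0:H1→d1:-→d2:-→d3:-→d4:-→d5:-→d6:-→d7:-→d8:-→d9:-→d10:-→d11:-→d12:-→d13:-→d14:-→d15:-→d16:H4 -> H4
  add 75.0.0.0/8 -> H1 at depth 8
  del 94.43.0.0/16 (clear depth 16)
  lookup 75.147.0.0: bits 0100101110010011 walk d0:H1→d1:-→d2:-→d3:-→d4:-→d5:-→d6:-→d7:-→d8:H1→d9:-→d10:-→d11:-→d12:-→d13:-→d14:-→d15:-→d16:H0 -> H0
  add 75.147.208.0/20 -> H2 at depth 20
  add 94.43.192.0/20 -> H4 at depth 20
  add 146.0.0.0/8 -> H4 at depth 8
  del 75.0.0.0/8 (clear depth 8)
  lookup 75.147.208.3: bits 010010111001001111010 walk d0:H1→d1:-→d2:-→d3:-→d4:-→d5:-→d6:-→d7:-→d8:-→d9:-→d10:-→d11:-→d12:-→d13:-→d14:-→d15:-→d16:H0→d17:-→d18:-→d19:-→d20:H2→d21:- -> H2
  add 146.0.0.0/8 -> H4 at depth 8
  del 94.43.195.0/24 (clear depth 24)
  add 92.0.0.0/6 -> H2 at depth 6
  lookup 227.46.193.185: bits 1 walk d0:H1→d1:- -> H1
  add 36.63.0.0/16 -> H2 at depth 16
  add 94.43.195.133/32 -> H3 at depth 32
  add 75.144.0.0/12 -> H0 at depth 12
  add 36.63.160.0/19 -> H0 at depth 19
  lookup 75.144.0.0: bits 01001011100100 walk d0:H1→d1:-→d2:-→d3:-→d4:-→d5:-→d6:-→d7:-→d8:-→d9:-→d10:-→d11:-→d12:H0→d13:-→d14:- -> H0
  lookup 94.43.193.98: bits 0101111000101011110000 walk d0:H1→d1:-→d2:-→d3:-→d4:-→d5:-→d6:H2→d7:-→d8:-→d9:-→d10:-→d11:-→d12:-→d13:-→d14:-→d15:-→d16:-→d17:-→d18:-→d19:-→d20:H4→d21:-→d22:- -> H4
  add 75.147.0.0/16 -> H4 at depth 16

== LOOKUPS ==
["H4","H4","H4","H1","H0","H4","H4","H1","H4","H0","H2","H1","H0","H4"]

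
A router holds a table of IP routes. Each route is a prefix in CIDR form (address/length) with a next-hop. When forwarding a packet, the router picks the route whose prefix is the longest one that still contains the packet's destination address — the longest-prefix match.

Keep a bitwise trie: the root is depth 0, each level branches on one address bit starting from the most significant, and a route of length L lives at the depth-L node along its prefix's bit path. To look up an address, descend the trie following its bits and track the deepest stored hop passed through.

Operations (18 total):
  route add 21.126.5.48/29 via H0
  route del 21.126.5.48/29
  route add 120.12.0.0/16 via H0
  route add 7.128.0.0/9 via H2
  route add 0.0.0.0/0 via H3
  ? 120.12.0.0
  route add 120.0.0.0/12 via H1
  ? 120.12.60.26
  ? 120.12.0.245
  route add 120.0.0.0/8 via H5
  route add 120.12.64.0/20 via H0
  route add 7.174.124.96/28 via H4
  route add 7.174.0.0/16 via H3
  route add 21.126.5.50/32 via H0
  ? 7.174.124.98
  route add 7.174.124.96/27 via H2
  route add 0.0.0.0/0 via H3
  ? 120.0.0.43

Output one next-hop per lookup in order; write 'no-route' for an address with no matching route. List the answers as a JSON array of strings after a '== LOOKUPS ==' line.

Process each operation:
  add 21.126.5.48/29 -> H0 at depth 29
  del 21.126.5.48/29 (clear depth 29)
  add 120.12.0.0/16 -> H0 at depth 16
  add 7.128.0.0/9 -> H2 at depth 9
  add 0.0.0.0/0 -> H3 at depth 0
  Q 120.12.0.0: descend 0111100000001100 ; hops seen [H3,H0] ; pick H0
  add 120.0.0.0/12 -> H1 at depth 12
  Q 120.12.60.26: descend 0111100000001100 ; hops seen [H3,H1,H0] ; pick H0
  Q 120.12.0.245: descend 0111100000001100 ; hops seen [H3,H1,H0] ; pick H0
  add 120.0.0.0/8 -> H5 at depth 8
  add 120.12.64.0/20 -> H0 at depth 20
  add 7.174.124.96/28 -> H4 at depth 28
  add 7.174.0.0/16 -> H3 at depth 16
  add 21.126.5.50/32 -> H0 at depth 32
  Q 7.174.124.98: descend 0000011110101110011111000110 ; hops seen [H3,H2,H3,H4] ; pick H4
  add 7.174.124.96/27 -> H2 at depth 27
  add 0.0.0.0/0 -> H3 at depth 0
  Q 120.0.0.43: descend 011110000000 ; hops seen [H3,H5,H1] ; pick H1

== LOOKUPS ==
["H0","H0","H0","H4","H1"]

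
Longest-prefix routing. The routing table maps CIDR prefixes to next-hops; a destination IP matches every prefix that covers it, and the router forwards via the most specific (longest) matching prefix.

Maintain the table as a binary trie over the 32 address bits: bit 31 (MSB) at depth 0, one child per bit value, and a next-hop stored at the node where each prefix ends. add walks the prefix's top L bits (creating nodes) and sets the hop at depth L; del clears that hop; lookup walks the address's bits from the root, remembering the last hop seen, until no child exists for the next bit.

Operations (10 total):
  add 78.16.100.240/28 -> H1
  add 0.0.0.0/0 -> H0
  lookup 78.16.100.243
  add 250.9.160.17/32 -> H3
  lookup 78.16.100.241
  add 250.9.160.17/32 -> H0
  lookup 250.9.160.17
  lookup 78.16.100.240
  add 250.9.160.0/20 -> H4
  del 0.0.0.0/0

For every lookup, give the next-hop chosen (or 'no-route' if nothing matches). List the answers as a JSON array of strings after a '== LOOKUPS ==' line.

Process each operation:
  + 78.16.100.240/28 (H1) depth=28
  + 0.0.0.0/0 (H0) depth=0
  ? 78.16.100.243  path d0:H0→d1:-→d2:-→d3:-→d4:-→d5:-→d6:-→d7:-→d8:-→d9:-→d10:-→d11:-→d12:-→d13:-→d14:-→d15:-→d16:-→d17:-→d18:-→d19:-→d20:-→d21:-→d22:-→d23:-→d24:-→d25:-→d26:-→d27:-→d28:H1  best=H1
  + 250.9.160.17/32 (H3) depth=32
  ? 78.16.100.241  path d0:H0→d1:-→d2:-→d3:-→d4:-→d5:-→d6:-→d7:-→d8:-→d9:-→d10:-→d11:-→d12:-→d13:-→d14:-→d15:-→d16:-→d17:-→d18:-→d19:-→d20:-→d21:-→d22:-→d23:-→d24:-→d25:-→d26:-→d27:-→d28:H1  best=H1
  + 250.9.160.17/32 (H0) depth=32
  ? 250.9.160.17  path d0:H0→d1:-→d2:-→d3:-→d4:-→d5:-→d6:-→d7:-→d8:-→d9:-→d10:-→d11:-→d12:-→d13:-→d14:-→d15:-→d16:-→d17:-→d18:-→d19:-→d20:-→d21:-→d22:-→d23:-→d24:-→d25:-→d26:-→d27:-→d28:-→d29:-→d30:-→d31:-→d32:H0  best=H0
  ? 78.16.100.240  path d0:H0→d1:-→d2:-→d3:-→d4:-→d5:-→d6:-→d7:-→d8:-→d9:-→d10:-→d11:-→d12:-→d13:-→d14:-→d15:-→d16:-→d17:-→d18:-→d19:-→d20:-→d21:-→d22:-→d23:-→d24:-→d25:-→d26:-→d27:-→d28:H1  best=H1
  + 250.9.160.0/20 (H4) depth=20
  del 0.0.0.0/0 (clear depth 0)

== LOOKUPS ==
["H1","H1","H0","H1"]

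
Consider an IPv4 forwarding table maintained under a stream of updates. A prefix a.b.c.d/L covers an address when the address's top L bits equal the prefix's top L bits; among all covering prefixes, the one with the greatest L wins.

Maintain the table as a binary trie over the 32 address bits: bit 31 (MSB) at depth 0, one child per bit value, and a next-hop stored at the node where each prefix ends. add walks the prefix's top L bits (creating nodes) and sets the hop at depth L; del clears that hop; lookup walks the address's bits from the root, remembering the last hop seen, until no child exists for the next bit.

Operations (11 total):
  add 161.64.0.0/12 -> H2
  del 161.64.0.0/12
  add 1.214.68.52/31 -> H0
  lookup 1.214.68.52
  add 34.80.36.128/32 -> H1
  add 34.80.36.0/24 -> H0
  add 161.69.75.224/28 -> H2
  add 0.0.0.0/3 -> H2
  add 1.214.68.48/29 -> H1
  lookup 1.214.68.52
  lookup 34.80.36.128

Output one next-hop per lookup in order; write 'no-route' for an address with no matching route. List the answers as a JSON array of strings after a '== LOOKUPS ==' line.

Apply in order:
  add 161.64.0.0/12 -> H2 at depth 12
  - 161.64.0.0/12 clear@12
  add 1.214.68.52/31 -> H0 at depth 31
  ? 1.214.68.52  path d0:-→d1:-→d2:-→d3:-→d4:-→d5:-→d6:-→d7:-→d8:-→d9:-→d10:-→d11:-→d12:-→d13:-→d14:-→d15:-→d16:-→d17:-→d18:-→d19:-→d20:-→d21:-→d22:-→d23:-→d24:-→d25:-→d26:-→d27:-→d28:-→d29:-→d30:-→d31:H0  best=H0
  add 34.80.36.128/32 -> H1 at depth 32
  add 34.80.36.0/24 -> H0 at depth 24
  add 161.69.75.224/28 -> H2 at depth 28
  add 0.0.0.0/3 -> H2 at depth 3
  add 1.214.68.48/29 -> H1 at depth 29
  ? 1.214.68.52  path d0:-→d1:-→d2:-→d3:H2→d4:-→d5:-→d6:-→d7:-→d8:-→d9:-→d10:-→d11:-→d12:-→d13:-→d14:-→d15:-→d16:-→d17:-→d18:-→d19:-→d20:-→d21:-→d22:-→d23:-→d24:-→d25:-→d26:-→d27:-→d28:-→d29:H1→d30:-→d31:H0  best=H0
  ? 34.80.36.128  path d0:-→d1:-→d2:-→d3:-→d4:-→d5:-→d6:-→d7:-→d8:-→d9:-→d10:-→d11:-→d12:-→d13:-→d14:-→d15:-→d16:-→d17:-→d18:-→d19:-→d20:-→d21:-→d22:-→d23:-→d24:H0→d25:-→d26:-→d27:-→d28:-→d29:-→d30:-→d31:-→d32:H1  best=H1

== LOOKUPS ==
["H0","H0","H1"]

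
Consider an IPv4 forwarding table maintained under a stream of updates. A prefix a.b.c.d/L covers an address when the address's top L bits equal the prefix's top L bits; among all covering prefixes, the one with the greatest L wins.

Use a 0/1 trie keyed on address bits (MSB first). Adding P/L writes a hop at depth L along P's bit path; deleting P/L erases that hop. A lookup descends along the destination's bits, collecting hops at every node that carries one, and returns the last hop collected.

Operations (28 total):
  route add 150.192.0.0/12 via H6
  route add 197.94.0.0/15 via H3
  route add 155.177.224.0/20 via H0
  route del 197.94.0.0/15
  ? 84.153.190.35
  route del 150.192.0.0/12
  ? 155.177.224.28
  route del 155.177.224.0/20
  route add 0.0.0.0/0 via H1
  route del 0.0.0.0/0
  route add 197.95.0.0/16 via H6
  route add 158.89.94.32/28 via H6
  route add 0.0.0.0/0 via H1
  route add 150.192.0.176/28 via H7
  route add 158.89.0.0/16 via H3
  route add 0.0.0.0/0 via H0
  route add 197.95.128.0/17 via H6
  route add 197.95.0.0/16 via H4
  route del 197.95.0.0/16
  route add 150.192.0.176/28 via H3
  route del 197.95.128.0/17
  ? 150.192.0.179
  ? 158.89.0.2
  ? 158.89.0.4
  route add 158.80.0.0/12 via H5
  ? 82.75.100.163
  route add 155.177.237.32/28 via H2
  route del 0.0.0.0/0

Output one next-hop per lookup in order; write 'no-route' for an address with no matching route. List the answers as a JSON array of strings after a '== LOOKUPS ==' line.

Process each operation:
  add 150.192.0.0/12 -> H6 at depth 12
  add 197.94.0.0/15 -> H3 at depth 15
  add 155.177.224.0/20 -> H0 at depth 20
  - 197.94.0.0/15 clear@15
  lookup 84.153.190.35: bits ε walk d0:- -> no-route
  - 150.192.0.0/12 clear@12
  lookup 155.177.224.28: bits 10011011101100011110 walk d0:-→d1:-→d2:-→d3:-→d4:-→d5:-→d6:-→d7:-→d8:-→d9:-→d10:-→d11:-→d12:-→d13:-→d14:-→d15:-→d16:-→d17:-→d18:-→d19:-→d20:H0 -> H0
  - 155.177.224.0/20 clear@20
  add 0.0.0.0/0 -> H1 at depth 0
  - 0.0.0.0/0 clear@0
  add 197.95.0.0/16 -> H6 at depth 16
  add 158.89.94.32/28 -> H6 at depth 28
  add 0.0.0.0/0 -> H1 at depth 0
  add 150.192.0.176/28 -> H7 at depth 28
  add 158.89.0.0/16 -> H3 at depth 16
  add 0.0.0.0/0 -> H0 at depth 0
  add 197.95.128.0/17 -> H6 at depth 17
  add 197.95.0.0/16 -> H4 at depth 16
  - 197.95.0.0/16 clear@16
  add 150.192.0.176/28 -> H3 at depth 28
  - 197.95.128.0/17 clear@17
  lookup 150.192.0.179: bits 1001011011000000000000001011 walk d0:H0→d1:-→d2:-→d3:-→d4:-→d5:-→d6:-→d7:-→d8:-→d9:-→d10:-→d11:-→d12:-→d13:-→d14:-→d15:-→d16:-→d17:-→d18:-→d19:-→d20:-→d21:-→d22:-→d23:-→d24:-→d25:-→d26:-→d27:-→d28:H3 -> H3
  lookup 158.89.0.2: bits 10011110010110010 walk d0:H0→d1:-→d2:-→d3:-→d4:-→d5:-→d6:-→d7:-→d8:-→d9:-→d10:-→d11:-→d12:-→d13:-→d14:-→d15:-→d16:H3→d17:- -> H3
  lookup 158.89.0.4: bits 10011110010110010 walk d0:H0→d1:-→d2:-→d3:-→d4:-→d5:-→d6:-→d7:-→d8:-→d9:-→d10:-→d11:-→d12:-→d13:-→d14:-→d15:-→d16:H3→d17:- -> H3
  add 158.80.0.0/12 -> H5 at depth 12
  lookup 82.75.100.163: bits ε walk d0:H0 -> H0
  add 155.177.237.32/28 -> H2 at depth 28
  - 0.0.0.0/0 clear@0

== LOOKUPS ==
["no-route","H0","H3","H3","H3","H0"]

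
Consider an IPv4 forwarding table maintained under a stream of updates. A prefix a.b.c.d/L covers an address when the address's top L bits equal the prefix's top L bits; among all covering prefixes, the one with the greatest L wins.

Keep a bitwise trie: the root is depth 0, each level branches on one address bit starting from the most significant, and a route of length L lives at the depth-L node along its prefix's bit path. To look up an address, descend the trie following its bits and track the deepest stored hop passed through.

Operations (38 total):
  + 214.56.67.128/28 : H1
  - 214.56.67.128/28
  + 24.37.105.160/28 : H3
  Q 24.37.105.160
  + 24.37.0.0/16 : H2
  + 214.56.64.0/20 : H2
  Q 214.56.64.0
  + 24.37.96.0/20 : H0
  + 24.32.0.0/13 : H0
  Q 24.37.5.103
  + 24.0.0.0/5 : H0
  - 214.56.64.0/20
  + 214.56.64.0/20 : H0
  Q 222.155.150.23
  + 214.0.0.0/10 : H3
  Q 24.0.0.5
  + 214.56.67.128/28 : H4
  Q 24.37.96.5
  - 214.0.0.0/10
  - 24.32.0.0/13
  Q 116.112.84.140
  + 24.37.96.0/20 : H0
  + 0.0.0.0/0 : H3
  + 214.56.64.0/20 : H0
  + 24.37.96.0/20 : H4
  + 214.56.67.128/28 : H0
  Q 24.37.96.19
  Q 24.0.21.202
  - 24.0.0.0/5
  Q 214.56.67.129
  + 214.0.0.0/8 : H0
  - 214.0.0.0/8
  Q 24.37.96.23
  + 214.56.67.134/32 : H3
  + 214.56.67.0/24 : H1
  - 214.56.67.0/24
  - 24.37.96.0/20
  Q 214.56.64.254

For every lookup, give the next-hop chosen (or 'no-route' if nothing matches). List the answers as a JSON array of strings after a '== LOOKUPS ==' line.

Apply in order:
  + 214.56.67.128/28 (H1) depth=28
  del 214.56.67.128/28 (clear depth 28)
  + 24.37.105.160/28 (H3) depth=28
  ? 24.37.105.160  path d0:-→d1:-→d2:-→d3:-→d4:-→d5:-→d6:-→d7:-→d8:-→d9:-→d10:-→d11:-→d12:-→d13:-→d14:-→d15:-→d16:-→d17:-→d18:-→d19:-→d20:-→d21:-→d22:-→d23:-→d24:-→d25:-→d26:-→d27:-→d28:H3  best=H3
  + 24.37.0.0/16 (H2) depth=16
  + 214.56.64.0/20 (H2) depth=20
  ? 214.56.64.0  path d0:-→d1:-→d2:-→d3:-→d4:-→d5:-→d6:-→d7:-→d8:-→d9:-→d10:-→d11:-→d12:-→d13:-→d14:-→d15:-→d16:-→d17:-→d18:-→d19:-→d20:H2→d21:-→d22:-  best=H2
  + 24.37.96.0/20 (H0) depth=20
  + 24.32.0.0/13 (H0) depth=13
  ? 24.37.5.103  path d0:-→d1:-→d2:-→d3:-→d4:-→d5:-→d6:-→d7:-→d8:-→d9:-→d10:-→d11:-→d12:-→d13:H0→d14:-→d15:-→d16:H2→d17:-  best=H2
  + 24.0.0.0/5 (H0) depth=5
  del 214.56.64.0/20 (clear depth 20)
  + 214.56.64.0/20 (H0) depth=20
  ? 222.155.150.23  path d0:-→d1:-→d2:-→d3:-→d4:-  best=no-route
  + 214.0.0.0/10 (H3) depth=10
  ? 24.0.0.5  path d0:-→d1:-→d2:-→d3:-→d4:-→d5:H0→d6:-→d7:-→d8:-→d9:-→d10:-  best=H0
  + 214.56.67.128/28 (H4) depth=28
  ? 24.37.96.5  path d0:-→d1:-→d2:-→d3:-→d4:-→d5:H0→d6:-→d7:-→d8:-→d9:-→d10:-→d11:-→d12:-→d13:H0→d14:-→d15:-→d16:H2→d17:-→d18:-→d19:-→d20:H0  best=H0
  del 214.0.0.0/10 (clear depth 10)
  del 24.32.0.0/13 (clear depth 13)
  ? 116.112.84.140  path d0:-→d1:-  best=no-route
  + 24.37.96.0/20 (H0) depth=20
  + 0.0.0.0/0 (H3) depth=0
  + 214.56.64.0/20 (H0) depth=20
  + 24.37.96.0/20 (H4) depth=20
  + 214.56.67.128/28 (H0) depth=28
  ? 24.37.96.19  path d0:H3→d1:-→d2:-→d3:-→d4:-→d5:H0→d6:-→d7:-→d8:-→d9:-→d10:-→d11:-→d12:-→d13:-→d14:-→d15:-→d16:H2→d17:-→d18:-→d19:-→d20:H4  best=H4
  ? 24.0.21.202  path d0:H3→d1:-→d2:-→d3:-→d4:-→d5:H0→d6:-→d7:-→d8:-→d9:-→d10:-  best=H0
  del 24.0.0.0/5 (clear depth 5)
  ? 214.56.67.129  path d0:H3→d1:-→d2:-→d3:-→d4:-→d5:-→d6:-→d7:-→d8:-→d9:-→d10:-→d11:-→d12:-→d13:-→d14:-→d15:-→d16:-→d17:-→d18:-→d19:-→d20:H0→d21:-→d22:-→d23:-→d24:-→d25:-→d26:-→d27:-→d28:H0  best=H0
  + 214.0.0.0/8 (H0) depth=8
  del 214.0.0.0/8 (clear depth 8)
  ? 24.37.96.23  path d0:H3→d1:-→d2:-→d3:-→d4:-→d5:-→d6:-→d7:-→d8:-→d9:-→d10:-→d11:-→d12:-→d13:-→d14:-→d15:-→d16:H2→d17:-→d18:-→d19:-→d20:H4  best=H4
  + 214.56.67.134/32 (H3) depth=32
  + 214.56.67.0/24 (H1) depth=24
  del 214.56.67.0/24 (clear depth 24)
  del 24.37.96.0/20 (clear depth 20)
  ? 214.56.64.254  path d0:H3→d1:-→d2:-→d3:-→d4:-→d5:-→d6:-→d7:-→d8:-→d9:-→d10:-→d11:-→d12:-→d13:-→d14:-→d15:-→d16:-→d17:-→d18:-→d19:-→d20:H0→d21:-→d22:-  best=H0

== LOOKUPS ==
["H3","H2","H2","no-route","H0","H0","no-route","H4","H0","H0","H4","H0"]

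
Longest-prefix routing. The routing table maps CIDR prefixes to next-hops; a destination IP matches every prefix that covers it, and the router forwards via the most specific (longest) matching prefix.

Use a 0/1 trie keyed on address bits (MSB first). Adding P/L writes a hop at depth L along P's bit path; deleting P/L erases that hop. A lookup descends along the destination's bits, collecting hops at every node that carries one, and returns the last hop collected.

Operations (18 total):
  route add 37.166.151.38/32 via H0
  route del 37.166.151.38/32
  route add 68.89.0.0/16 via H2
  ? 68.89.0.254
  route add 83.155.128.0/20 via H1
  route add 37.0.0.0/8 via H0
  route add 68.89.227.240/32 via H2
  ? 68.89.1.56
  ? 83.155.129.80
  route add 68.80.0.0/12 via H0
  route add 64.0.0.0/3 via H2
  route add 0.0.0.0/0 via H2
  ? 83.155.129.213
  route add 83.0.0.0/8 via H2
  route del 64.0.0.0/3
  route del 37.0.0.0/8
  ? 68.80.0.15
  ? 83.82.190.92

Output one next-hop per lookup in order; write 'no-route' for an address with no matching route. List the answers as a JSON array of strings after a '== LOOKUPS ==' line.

Apply in order:
  add 37.166.151.38/32 -> H0 at depth 32
  - 37.166.151.38/32 clear@32
  add 68.89.0.0/16 -> H2 at depth 16
  ? 68.89.0.254  path d0:-→d1:-→d2:-→d3:-→d4:-→d5:-→d6:-→d7:-→d8:-→d9:-→d10:-→d11:-→d12:-→d13:-→d14:-→d15:-→d16:H2  best=H2
  add 83.155.128.0/20 -> H1 at depth 20
  add 37.0.0.0/8 -> H0 at depth 8
  add 68.89.227.240/32 -> H2 at depth 32
  ? 68.89.1.56  path d0:-→d1:-→d2:-→d3:-→d4:-→d5:-→d6:-→d7:-→d8:-→d9:-→d10:-→d11:-→d12:-→d13:-→d14:-→d15:-→d16:H2  best=H2
  ? 83.155.129.80  path d0:-→d1:-→d2:-→d3:-→d4:-→d5:-→d6:-→d7:-→d8:-→d9:-→d10:-→d11:-→d12:-→d13:-→d14:-→d15:-→d16:-→d17:-→d18:-→d19:-→d20:H1  best=H1
  add 68.80.0.0/12 -> H0 at depth 12
  add 64.0.0.0/3 -> H2 at depth 3
  add 0.0.0.0/0 -> H2 at depth 0
  ? 83.155.129.213  path d0:H2→d1:-→d2:-→d3:H2→d4:-→d5:-→d6:-→d7:-→d8:-→d9:-→d10:-→d11:-→d12:-→d13:-→d14:-→d15:-→d16:-→d17:-→d18:-→d19:-→d20:H1  best=H1
  add 83.0.0.0/8 -> H2 at depth 8
  - 64.0.0.0/3 clear@3
  - 37.0.0.0/8 clear@8
  ? 68.80.0.15  path d0:H2→d1:-→d2:-→d3:-→d4:-→d5:-→d6:-→d7:-→d8:-→d9:-→d10:-→d11:-→d12:H0  best=H0
  ? 83.82.190.92  path d0:H2→d1:-→d2:-→d3:-→d4:-→d5:-→d6:-→d7:-→d8:H2  best=H2

== LOOKUPS ==
["H2","H2","H1","H1","H0","H2"]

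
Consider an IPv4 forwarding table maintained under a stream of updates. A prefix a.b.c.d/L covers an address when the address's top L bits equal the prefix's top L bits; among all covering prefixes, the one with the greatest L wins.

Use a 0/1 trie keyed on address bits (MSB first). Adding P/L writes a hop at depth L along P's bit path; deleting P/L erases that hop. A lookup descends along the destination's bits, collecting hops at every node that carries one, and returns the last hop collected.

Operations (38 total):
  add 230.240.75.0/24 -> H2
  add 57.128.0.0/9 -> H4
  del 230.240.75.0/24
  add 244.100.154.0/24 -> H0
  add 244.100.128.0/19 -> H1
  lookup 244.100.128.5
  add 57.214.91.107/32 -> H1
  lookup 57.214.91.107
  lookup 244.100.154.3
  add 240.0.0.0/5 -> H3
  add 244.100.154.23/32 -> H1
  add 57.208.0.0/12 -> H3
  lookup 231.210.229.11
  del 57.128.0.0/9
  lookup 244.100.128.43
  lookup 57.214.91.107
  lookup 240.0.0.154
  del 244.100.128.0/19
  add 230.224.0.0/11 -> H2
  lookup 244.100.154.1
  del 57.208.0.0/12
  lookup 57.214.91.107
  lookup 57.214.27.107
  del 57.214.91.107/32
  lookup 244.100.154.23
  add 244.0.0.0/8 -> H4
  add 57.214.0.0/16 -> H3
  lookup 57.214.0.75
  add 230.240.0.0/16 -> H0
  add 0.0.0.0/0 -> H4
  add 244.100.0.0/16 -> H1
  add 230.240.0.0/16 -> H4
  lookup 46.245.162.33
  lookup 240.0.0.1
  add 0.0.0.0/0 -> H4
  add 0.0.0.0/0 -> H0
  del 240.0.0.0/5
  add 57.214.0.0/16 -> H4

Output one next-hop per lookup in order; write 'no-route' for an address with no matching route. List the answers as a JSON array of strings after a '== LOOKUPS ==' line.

Process each operation:
  add 230.240.75.0/24 -> H2 at depth 24
  add 57.128.0.0/9 -> H4 at depth 9
  - 230.240.75.0/24 clear@24
  add 244.100.154.0/24 -> H0 at depth 24
  add 244.100.128.0/19 -> H1 at depth 19
  Q 244.100.128.5: descend 1111010001100100100 ; hops seen [H1] ; pick H1
  add 57.214.91.107/32 -> H1 at depth 32
  Q 57.214.91.107: descend 00111001110101100101101101101011 ; hops seen [H4,H1] ; pick H1
  Q 244.100.154.3: descend 111101000110010010011010 ; hops seen [H1,H0] ; pick H0
  add 240.0.0.0/5 -> H3 at depth 5
  add 244.100.154.23/32 -> H1 at depth 32
  add 57.208.0.0/12 -> H3 at depth 12
  Q 231.210.229.11: descend 1110011 ; hops seen [∅] ; pick no-route
  - 57.128.0.0/9 clear@9
  Q 244.100.128.43: descend 1111010001100100100 ; hops seen [H3,H1] ; pick H1
  Q 57.214.91.107: descend 00111001110101100101101101101011 ; hops seen [H3,H1] ; pick H1
  Q 240.0.0.154: descend 11110 ; hops seen [H3] ; pick H3
  - 244.100.128.0/19 clear@19
  add 230.224.0.0/11 -> H2 at depth 11
  Q 244.100.154.1: descend 111101000110010010011010000 ; hops seen [H3,H0] ; pick H0
  - 57.208.0.0/12 clear@12
  Q 57.214.91.107: descend 00111001110101100101101101101011 ; hops seen [H1] ; pick H1
  Q 57.214.27.107: descend 00111001110101100 ; hops seen [∅] ; pick no-route
  - 57.214.91.107/32 clear@32
  Q 244.100.154.23: descend 11110100011001001001101000010111 ; hops seen [H3,H0,H1] ; pick H1
  add 244.0.0.0/8 -> H4 at depth 8
  add 57.214.0.0/16 -> H3 at depth 16
  Q 57.214.0.75: descend 00111001110101100 ; hops seen [H3] ; pick H3
  add 230.240.0.0/16 -> H0 at depth 16
  add 0.0.0.0/0 -> H4 at depth 0
  add 244.100.0.0/16 -> H1 at depth 16
  add 230.240.0.0/16 -> H4 at depth 16
  Q 46.245.162.33: descend 001 ; hops seen [H4] ; pick H4
  Q 240.0.0.1: descend 11110 ; hops seen [H4,H3] ; pick H3
  add 0.0.0.0/0 -> H4 at depth 0
  add 0.0.0.0/0 -> H0 at depth 0
  - 240.0.0.0/5 clear@5
  add 57.214.0.0/16 -> H4 at depth 16

== LOOKUPS ==
["H1","H1","H0","no-route","H1","H1","H3","H0","H1","no-route","H1","H3","H4","H3"]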